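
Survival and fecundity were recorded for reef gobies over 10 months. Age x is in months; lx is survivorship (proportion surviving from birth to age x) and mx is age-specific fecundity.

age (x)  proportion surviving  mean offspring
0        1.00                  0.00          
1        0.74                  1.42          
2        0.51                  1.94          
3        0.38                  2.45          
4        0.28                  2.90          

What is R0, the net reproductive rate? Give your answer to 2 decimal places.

lx·mx by age: 0, 1.0508, 0.9894, 0.931, 0.812
R0 = Σ lx·mx = 3.7832 → 3.78

3.78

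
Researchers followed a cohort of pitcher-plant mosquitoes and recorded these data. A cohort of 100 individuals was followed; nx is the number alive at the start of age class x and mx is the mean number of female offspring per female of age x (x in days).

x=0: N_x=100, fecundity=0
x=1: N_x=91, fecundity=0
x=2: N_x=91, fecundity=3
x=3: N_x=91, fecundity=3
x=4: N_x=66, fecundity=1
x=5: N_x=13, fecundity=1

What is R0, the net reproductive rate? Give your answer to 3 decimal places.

lx = nx/n0 = nx/100: 1, 0.91, 0.91, 0.91, 0.66, 0.13
lx·mx by age: 0, 0, 2.73, 2.73, 0.66, 0.13
R0 = Σ lx·mx = 6.25 → 6.250

6.250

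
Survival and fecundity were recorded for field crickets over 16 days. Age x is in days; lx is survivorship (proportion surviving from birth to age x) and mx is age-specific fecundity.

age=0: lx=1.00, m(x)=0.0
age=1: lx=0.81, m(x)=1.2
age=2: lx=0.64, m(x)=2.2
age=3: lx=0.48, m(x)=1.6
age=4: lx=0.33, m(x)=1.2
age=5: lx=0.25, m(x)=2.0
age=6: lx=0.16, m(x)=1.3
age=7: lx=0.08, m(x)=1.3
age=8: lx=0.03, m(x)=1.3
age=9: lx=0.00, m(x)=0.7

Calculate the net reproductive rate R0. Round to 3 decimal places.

4.395

lx·mx by age: 0, 0.972, 1.408, 0.768, 0.396, 0.5, 0.208, 0.104, 0.039, 0
R0 = Σ lx·mx = 4.395 → 4.395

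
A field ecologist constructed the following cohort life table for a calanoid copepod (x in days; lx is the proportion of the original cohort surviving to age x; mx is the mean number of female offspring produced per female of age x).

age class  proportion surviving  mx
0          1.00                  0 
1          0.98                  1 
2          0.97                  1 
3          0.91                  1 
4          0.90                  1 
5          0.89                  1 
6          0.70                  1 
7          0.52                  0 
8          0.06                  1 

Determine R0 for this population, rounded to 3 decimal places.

lx·mx by age: 0, 0.98, 0.97, 0.91, 0.9, 0.89, 0.7, 0, 0.06
R0 = Σ lx·mx = 5.41 → 5.410

5.410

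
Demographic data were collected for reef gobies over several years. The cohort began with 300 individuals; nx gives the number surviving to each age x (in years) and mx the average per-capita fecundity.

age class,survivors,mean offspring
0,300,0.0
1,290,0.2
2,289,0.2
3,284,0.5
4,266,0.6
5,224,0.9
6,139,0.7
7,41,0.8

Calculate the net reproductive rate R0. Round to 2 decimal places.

lx = nx/n0 = nx/300: 1, 0.96667…, 0.96333…, 0.94667…, 0.88667…, 0.74667…, 0.46333…, 0.13667…
lx·mx by age: 0, 0.193333…, 0.192667…, 0.473333…, 0.532…, 0.672…, 0.324333…, 0.109333…
R0 = Σ lx·mx = 2.497… → 2.50

2.50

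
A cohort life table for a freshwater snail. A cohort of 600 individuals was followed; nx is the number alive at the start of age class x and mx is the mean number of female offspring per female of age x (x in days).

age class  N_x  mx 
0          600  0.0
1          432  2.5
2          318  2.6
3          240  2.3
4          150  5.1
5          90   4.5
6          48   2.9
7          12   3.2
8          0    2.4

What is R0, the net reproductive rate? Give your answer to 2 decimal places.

lx = nx/n0 = nx/600: 1, 0.72, 0.53, 0.4, 0.25, 0.15, 0.08, 0.02, 0
lx·mx by age: 0, 1.8, 1.378, 0.92, 1.275, 0.675, 0.232, 0.064, 0
R0 = Σ lx·mx = 6.344 → 6.34

6.34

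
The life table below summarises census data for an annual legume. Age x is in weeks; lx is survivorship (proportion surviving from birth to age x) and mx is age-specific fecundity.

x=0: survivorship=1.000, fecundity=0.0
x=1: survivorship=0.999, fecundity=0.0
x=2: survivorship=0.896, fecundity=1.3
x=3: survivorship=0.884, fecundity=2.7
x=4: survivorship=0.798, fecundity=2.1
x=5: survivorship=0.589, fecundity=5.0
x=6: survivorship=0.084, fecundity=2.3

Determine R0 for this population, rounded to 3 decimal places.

lx·mx by age: 0, 0, 1.1648, 2.3868, 1.6758, 2.945, 0.1932
R0 = Σ lx·mx = 8.3656 → 8.366

8.366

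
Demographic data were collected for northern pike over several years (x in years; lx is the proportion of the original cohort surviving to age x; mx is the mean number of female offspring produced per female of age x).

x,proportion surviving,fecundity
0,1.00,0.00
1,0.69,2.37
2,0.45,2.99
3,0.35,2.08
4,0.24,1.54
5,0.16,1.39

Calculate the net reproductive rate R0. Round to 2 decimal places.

4.30

lx·mx by age: 0, 1.6353, 1.3455, 0.728, 0.3696, 0.2224
R0 = Σ lx·mx = 4.3008 → 4.30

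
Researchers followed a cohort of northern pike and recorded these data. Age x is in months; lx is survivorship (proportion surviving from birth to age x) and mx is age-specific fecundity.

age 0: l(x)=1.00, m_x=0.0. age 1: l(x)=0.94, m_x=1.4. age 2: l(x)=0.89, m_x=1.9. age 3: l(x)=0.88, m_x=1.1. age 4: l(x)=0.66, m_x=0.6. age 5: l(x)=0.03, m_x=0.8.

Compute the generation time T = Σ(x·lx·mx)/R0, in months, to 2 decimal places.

lx·mx: 0, 1.316, 1.691, 0.968, 0.396, 0.024 → R0 = 4.395
x·lx·mx: 0, 1.316, 3.382, 2.904, 1.584, 0.12 → Σ = 9.306
T = 9.306 / 4.395 = 2.117406… → 2.12

2.12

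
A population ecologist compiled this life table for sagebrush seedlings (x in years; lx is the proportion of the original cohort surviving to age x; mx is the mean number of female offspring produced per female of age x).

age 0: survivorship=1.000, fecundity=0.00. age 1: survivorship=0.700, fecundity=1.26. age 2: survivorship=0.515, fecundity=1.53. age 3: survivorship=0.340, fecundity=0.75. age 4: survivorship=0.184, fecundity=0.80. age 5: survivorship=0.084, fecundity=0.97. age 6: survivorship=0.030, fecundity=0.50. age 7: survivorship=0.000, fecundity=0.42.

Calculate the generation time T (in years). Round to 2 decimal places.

1.99

lx·mx: 0, 0.882, 0.78795, 0.255, 0.1472, 0.08148, 0.015, 0 → R0 = 2.16863
x·lx·mx: 0, 0.882, 1.5759, 0.765, 0.5888, 0.4074, 0.09, 0 → Σ = 4.3091
T = 4.3091 / 2.16863 = 1.987015… → 1.99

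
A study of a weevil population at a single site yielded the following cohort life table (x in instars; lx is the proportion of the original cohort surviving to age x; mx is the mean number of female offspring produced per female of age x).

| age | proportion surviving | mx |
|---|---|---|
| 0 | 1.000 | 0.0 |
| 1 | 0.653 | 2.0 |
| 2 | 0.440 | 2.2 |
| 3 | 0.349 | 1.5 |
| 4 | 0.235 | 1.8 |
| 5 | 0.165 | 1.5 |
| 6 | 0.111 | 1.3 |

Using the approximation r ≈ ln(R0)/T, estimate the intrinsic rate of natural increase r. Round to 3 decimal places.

R0 = Σ lx·mx = 0 + 1.306 + 0.968 + 0.5235 + 0.423 + 0.2475 + 0.1443 = 3.6123
Σ x·lx·mx = 8.6078; T = 8.6078/3.6123 = 2.38291…
r ≈ ln(R0)/T = ln(3.6123)/2.38291… = 0.53898… → 0.539

0.539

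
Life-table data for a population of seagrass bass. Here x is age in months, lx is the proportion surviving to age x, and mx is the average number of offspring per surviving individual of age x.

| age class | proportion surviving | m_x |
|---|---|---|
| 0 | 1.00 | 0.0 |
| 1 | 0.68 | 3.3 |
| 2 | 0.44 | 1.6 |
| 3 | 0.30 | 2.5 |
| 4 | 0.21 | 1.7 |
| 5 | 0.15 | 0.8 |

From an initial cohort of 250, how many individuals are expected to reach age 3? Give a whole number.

75

Expected survivors = N0 · l_3 = 250 × 0.30 = 75 → 75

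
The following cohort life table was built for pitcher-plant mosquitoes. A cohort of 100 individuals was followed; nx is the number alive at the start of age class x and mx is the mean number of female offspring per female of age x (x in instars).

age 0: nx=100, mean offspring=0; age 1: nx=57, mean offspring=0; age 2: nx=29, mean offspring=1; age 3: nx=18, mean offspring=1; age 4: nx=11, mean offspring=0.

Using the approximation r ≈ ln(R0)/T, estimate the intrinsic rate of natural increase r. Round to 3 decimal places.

-0.317

lx = nx/n0 = nx/100: 1, 0.57, 0.29, 0.18, 0.11
R0 = Σ lx·mx = 0 + 0 + 0.29 + 0.18 + 0 = 0.47
Σ x·lx·mx = 1.12; T = 1.12/0.47 = 2.38298…
r ≈ ln(R0)/T = ln(0.47)/2.38298… = -0.31684… → -0.317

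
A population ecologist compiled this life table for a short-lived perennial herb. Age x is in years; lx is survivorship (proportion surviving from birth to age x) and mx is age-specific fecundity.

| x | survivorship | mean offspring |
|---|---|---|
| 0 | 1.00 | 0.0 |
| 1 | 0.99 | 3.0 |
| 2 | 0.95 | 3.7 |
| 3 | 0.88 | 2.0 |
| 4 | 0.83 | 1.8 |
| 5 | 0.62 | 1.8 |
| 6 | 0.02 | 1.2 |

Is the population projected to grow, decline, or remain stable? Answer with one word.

R0 = Σ lx·mx = 0 + 2.97 + 3.515 + 1.76 + 1.494 + 1.116 + 0.024 = 10.879
R0 > 1, so the population is growing.

growing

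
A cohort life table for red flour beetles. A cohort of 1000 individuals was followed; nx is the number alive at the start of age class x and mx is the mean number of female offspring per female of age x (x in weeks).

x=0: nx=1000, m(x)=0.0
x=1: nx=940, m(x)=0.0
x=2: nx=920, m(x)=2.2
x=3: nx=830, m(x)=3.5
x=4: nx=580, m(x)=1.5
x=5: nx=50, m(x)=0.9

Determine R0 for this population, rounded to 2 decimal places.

lx = nx/n0 = nx/1000: 1, 0.94, 0.92, 0.83, 0.58, 0.05
lx·mx by age: 0, 0, 2.024, 2.905, 0.87, 0.045
R0 = Σ lx·mx = 5.844 → 5.84

5.84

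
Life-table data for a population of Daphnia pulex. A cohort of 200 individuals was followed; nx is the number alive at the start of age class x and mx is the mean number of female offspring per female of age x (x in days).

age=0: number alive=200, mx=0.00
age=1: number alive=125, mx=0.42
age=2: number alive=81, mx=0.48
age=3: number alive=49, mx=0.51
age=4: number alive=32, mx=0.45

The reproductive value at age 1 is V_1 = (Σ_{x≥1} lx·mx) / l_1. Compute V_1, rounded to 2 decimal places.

1.05

lx = nx/n0 = nx/200: 1, 0.625, 0.405, 0.245, 0.16
lx·mx for x ≥ 1: 0.2625, 0.1944, 0.12495, 0.072 → sum = 0.65385
V_1 = 0.65385 / l_1 = 0.65385 / 0.625 = 1.04616 → 1.05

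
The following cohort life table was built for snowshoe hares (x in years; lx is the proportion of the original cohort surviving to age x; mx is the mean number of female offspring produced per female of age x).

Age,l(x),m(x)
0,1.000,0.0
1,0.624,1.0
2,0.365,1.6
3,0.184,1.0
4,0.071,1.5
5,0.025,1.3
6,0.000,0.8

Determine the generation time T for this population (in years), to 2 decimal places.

lx·mx: 0, 0.624, 0.584, 0.184, 0.1065, 0.0325, 0 → R0 = 1.531
x·lx·mx: 0, 0.624, 1.168, 0.552, 0.426, 0.1625, 0 → Σ = 2.9325
T = 2.9325 / 1.531 = 1.915415… → 1.92

1.92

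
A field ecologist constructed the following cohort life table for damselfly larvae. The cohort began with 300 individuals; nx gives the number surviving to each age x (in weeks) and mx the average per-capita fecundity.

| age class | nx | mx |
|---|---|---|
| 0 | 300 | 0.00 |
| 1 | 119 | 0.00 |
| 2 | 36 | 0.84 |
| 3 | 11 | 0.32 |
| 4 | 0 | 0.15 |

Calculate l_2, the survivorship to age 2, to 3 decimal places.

0.120

l_2 = n_2/n_0 = 36/300 = 0.12 → 0.120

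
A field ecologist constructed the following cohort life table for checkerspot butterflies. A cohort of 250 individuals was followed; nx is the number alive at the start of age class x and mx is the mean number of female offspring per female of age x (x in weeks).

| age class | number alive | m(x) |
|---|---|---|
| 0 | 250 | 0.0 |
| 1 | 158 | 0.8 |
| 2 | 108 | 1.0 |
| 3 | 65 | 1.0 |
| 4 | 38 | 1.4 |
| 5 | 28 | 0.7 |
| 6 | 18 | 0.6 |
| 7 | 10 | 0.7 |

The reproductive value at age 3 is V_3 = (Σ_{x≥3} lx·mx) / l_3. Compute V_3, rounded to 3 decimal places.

lx = nx/n0 = nx/250: 1, 0.632, 0.432, 0.26, 0.152, 0.112, 0.072, 0.04
lx·mx for x ≥ 3: 0.26, 0.2128, 0.0784, 0.0432, 0.028 → sum = 0.6224
V_3 = 0.6224 / l_3 = 0.6224 / 0.26 = 2.393846… → 2.394

2.394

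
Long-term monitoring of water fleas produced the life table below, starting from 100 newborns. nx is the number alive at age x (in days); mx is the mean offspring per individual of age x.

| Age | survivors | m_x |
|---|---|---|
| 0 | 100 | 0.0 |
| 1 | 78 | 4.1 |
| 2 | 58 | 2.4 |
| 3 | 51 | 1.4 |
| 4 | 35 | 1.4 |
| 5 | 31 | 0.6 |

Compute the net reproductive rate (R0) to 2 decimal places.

5.98

lx = nx/n0 = nx/100: 1, 0.78, 0.58, 0.51, 0.35, 0.31
lx·mx by age: 0, 3.198, 1.392, 0.714, 0.49, 0.186
R0 = Σ lx·mx = 5.98 → 5.98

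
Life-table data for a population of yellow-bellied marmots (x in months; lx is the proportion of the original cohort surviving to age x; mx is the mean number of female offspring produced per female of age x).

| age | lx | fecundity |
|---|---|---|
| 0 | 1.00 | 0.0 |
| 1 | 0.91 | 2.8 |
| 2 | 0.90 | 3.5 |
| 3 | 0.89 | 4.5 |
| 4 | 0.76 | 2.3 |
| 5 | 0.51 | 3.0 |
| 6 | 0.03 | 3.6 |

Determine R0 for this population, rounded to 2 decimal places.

lx·mx by age: 0, 2.548, 3.15, 4.005, 1.748, 1.53, 0.108
R0 = Σ lx·mx = 13.089 → 13.09

13.09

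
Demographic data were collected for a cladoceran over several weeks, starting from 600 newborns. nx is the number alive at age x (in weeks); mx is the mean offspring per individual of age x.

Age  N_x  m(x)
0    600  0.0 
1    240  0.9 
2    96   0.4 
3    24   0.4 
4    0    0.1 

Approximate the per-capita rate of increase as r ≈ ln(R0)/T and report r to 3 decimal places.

lx = nx/n0 = nx/600: 1, 0.4, 0.16, 0.04, 0
R0 = Σ lx·mx = 0 + 0.36 + 0.064 + 0.016 + 0 = 0.44
Σ x·lx·mx = 0.536; T = 0.536/0.44 = 1.21818…
r ≈ ln(R0)/T = ln(0.44)/1.21818… = -0.67394… → -0.674

-0.674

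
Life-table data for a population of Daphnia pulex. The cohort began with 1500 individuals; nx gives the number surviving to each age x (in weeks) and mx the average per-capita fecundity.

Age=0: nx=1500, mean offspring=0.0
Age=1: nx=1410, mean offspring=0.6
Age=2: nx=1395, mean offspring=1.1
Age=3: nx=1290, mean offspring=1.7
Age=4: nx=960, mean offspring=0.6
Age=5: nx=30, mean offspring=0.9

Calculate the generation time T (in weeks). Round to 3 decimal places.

lx = nx/n0 = nx/1500: 1, 0.94, 0.93, 0.86, 0.64, 0.02
lx·mx: 0, 0.564, 1.023, 1.462, 0.384, 0.018 → R0 = 3.451
x·lx·mx: 0, 0.564, 2.046, 4.386, 1.536, 0.09 → Σ = 8.622
T = 8.622 / 3.451 = 2.498406… → 2.498

2.498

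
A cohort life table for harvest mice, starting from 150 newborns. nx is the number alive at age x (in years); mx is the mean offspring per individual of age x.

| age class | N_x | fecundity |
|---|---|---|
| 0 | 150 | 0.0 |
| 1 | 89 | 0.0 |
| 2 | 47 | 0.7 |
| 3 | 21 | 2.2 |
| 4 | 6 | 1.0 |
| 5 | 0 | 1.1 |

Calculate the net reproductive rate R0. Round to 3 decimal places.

0.567

lx = nx/n0 = nx/150: 1, 0.59333…, 0.31333…, 0.14, 0.04, 0
lx·mx by age: 0, 0, 0.219333…, 0.308, 0.04, 0
R0 = Σ lx·mx = 0.567333… → 0.567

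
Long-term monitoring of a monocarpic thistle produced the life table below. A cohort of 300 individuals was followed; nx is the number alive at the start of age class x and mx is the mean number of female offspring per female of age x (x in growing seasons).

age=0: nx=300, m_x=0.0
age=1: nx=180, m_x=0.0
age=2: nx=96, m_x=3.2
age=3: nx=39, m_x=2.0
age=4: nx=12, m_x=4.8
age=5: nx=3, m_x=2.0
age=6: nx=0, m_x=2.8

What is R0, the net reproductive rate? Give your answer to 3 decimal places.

lx = nx/n0 = nx/300: 1, 0.6, 0.32, 0.13, 0.04, 0.01, 0
lx·mx by age: 0, 0, 1.024, 0.26, 0.192, 0.02, 0
R0 = Σ lx·mx = 1.496 → 1.496

1.496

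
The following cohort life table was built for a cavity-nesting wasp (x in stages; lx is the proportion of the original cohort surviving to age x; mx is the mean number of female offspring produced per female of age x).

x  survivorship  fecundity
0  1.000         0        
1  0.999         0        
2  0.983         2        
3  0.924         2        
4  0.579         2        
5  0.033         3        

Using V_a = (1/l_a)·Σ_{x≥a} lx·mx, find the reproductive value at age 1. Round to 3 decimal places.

5.076

lx·mx for x ≥ 1: 0, 1.966, 1.848, 1.158, 0.099 → sum = 5.071
V_1 = 5.071 / l_1 = 5.071 / 0.999 = 5.076076… → 5.076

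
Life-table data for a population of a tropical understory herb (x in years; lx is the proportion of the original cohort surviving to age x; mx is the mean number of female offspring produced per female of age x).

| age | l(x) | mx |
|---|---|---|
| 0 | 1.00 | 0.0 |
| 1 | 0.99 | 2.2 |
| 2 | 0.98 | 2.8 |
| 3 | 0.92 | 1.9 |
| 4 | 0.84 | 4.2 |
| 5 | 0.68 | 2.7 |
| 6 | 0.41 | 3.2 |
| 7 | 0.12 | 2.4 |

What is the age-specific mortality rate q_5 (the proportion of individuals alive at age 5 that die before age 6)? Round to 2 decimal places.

q_5 = (l_5 − l_6) / l_5 = (0.68 − 0.41) / 0.68
     = 0.27 / 0.68 = 0.397059… → 0.40

0.40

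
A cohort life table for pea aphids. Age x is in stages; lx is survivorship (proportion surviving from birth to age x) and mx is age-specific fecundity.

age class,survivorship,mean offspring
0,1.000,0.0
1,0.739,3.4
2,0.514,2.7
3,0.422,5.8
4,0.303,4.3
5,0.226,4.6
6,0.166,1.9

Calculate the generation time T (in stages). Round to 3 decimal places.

2.769

lx·mx: 0, 2.5126, 1.3878, 2.4476, 1.3029, 1.0396, 0.3154 → R0 = 9.0059
x·lx·mx: 0, 2.5126, 2.7756, 7.3428, 5.2116, 5.198, 1.8924 → Σ = 24.933
T = 24.933 / 9.0059 = 2.768518… → 2.769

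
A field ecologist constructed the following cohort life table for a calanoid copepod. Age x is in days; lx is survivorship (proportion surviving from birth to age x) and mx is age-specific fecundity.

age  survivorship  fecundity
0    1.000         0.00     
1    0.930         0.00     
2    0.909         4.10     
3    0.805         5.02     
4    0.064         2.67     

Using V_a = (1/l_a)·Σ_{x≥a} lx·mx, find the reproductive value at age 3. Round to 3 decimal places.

lx·mx for x ≥ 3: 4.0411, 0.17088 → sum = 4.21198
V_3 = 4.21198 / l_3 = 4.21198 / 0.805 = 5.232273… → 5.232

5.232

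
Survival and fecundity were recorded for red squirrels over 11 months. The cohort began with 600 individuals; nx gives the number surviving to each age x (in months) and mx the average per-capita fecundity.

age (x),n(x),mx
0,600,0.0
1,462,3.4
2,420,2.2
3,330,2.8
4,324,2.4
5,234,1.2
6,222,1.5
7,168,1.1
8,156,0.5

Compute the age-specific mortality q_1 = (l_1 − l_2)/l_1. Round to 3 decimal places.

0.091

lx = nx/n0 = nx/600: 1, 0.77, 0.7, 0.55, 0.54, 0.39, 0.37, 0.28, 0.26
q_1 = (l_1 − l_2) / l_1 = (0.77 − 0.7) / 0.77
     = 0.07 / 0.77 = 0.090909… → 0.091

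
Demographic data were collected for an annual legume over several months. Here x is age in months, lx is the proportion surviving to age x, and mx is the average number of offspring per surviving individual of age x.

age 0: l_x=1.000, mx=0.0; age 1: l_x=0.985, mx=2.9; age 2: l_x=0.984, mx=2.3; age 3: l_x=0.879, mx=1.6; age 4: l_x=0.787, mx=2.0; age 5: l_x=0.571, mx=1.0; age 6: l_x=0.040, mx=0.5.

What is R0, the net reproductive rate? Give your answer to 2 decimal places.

lx·mx by age: 0, 2.8565, 2.2632, 1.4064, 1.574, 0.571, 0.02
R0 = Σ lx·mx = 8.6911 → 8.69

8.69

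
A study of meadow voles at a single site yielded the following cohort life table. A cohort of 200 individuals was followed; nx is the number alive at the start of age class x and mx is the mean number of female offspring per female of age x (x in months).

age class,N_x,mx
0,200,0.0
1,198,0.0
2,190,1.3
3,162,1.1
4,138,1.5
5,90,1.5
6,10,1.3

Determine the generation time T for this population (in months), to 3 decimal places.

lx = nx/n0 = nx/200: 1, 0.99, 0.95, 0.81, 0.69, 0.45, 0.05
lx·mx: 0, 0, 1.235, 0.891, 1.035, 0.675, 0.065 → R0 = 3.901
x·lx·mx: 0, 0, 2.47, 2.673, 4.14, 3.375, 0.39 → Σ = 13.048
T = 13.048 / 3.901 = 3.344783… → 3.345

3.345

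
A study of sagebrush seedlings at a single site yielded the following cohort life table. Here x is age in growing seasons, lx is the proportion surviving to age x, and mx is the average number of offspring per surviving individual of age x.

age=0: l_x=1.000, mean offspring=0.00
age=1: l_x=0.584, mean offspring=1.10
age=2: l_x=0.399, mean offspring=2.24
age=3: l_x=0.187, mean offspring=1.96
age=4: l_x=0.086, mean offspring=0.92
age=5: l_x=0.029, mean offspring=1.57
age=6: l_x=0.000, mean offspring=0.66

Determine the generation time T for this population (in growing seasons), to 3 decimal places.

lx·mx: 0, 0.6424, 0.89376, 0.36652, 0.07912, 0.04553, 0 → R0 = 2.02733
x·lx·mx: 0, 0.6424, 1.78752, 1.09956, 0.31648, 0.22765, 0 → Σ = 4.07361
T = 4.07361 / 2.02733 = 2.009347… → 2.009

2.009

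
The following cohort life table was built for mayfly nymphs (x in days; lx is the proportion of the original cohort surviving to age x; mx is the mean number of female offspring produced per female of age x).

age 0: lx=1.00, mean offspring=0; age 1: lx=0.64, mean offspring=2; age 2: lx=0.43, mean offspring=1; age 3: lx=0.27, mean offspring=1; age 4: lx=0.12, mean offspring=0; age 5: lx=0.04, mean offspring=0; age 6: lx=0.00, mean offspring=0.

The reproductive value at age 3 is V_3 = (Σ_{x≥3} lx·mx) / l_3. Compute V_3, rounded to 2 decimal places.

lx·mx for x ≥ 3: 0.27, 0, 0, 0 → sum = 0.27
V_3 = 0.27 / l_3 = 0.27 / 0.27 = 1 → 1.00

1.00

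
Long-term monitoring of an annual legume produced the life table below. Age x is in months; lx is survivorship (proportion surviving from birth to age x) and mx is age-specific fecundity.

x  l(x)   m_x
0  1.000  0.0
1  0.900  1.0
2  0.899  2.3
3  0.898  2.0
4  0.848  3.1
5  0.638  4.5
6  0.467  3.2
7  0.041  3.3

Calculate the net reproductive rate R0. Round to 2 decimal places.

lx·mx by age: 0, 0.9, 2.0677, 1.796, 2.6288, 2.871, 1.4944, 0.1353
R0 = Σ lx·mx = 11.8932 → 11.89

11.89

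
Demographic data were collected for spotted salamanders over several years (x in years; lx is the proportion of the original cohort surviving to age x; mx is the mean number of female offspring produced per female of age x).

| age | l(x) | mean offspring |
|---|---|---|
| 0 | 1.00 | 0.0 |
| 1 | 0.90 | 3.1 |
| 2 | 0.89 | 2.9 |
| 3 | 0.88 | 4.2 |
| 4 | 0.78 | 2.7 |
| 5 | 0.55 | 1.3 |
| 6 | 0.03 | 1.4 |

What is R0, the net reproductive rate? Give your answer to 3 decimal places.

11.930

lx·mx by age: 0, 2.79, 2.581, 3.696, 2.106, 0.715, 0.042
R0 = Σ lx·mx = 11.93 → 11.930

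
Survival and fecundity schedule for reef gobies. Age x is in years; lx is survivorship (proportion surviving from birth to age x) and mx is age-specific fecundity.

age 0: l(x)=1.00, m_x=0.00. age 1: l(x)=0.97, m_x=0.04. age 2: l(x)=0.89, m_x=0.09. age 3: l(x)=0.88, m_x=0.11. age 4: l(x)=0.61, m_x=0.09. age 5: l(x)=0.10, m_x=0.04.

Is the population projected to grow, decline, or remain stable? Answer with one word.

declining

R0 = Σ lx·mx = 0 + 0.0388 + 0.0801 + 0.0968 + 0.0549 + 0.004 = 0.2746
R0 < 1, so the population is declining.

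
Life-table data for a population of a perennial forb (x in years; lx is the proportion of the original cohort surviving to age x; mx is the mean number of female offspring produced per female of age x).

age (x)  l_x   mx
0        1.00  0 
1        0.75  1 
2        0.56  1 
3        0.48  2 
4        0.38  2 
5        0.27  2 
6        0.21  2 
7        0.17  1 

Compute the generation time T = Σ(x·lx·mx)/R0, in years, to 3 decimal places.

3.413

lx·mx: 0, 0.75, 0.56, 0.96, 0.76, 0.54, 0.42, 0.17 → R0 = 4.16
x·lx·mx: 0, 0.75, 1.12, 2.88, 3.04, 2.7, 2.52, 1.19 → Σ = 14.2
T = 14.2 / 4.16 = 3.413462… → 3.413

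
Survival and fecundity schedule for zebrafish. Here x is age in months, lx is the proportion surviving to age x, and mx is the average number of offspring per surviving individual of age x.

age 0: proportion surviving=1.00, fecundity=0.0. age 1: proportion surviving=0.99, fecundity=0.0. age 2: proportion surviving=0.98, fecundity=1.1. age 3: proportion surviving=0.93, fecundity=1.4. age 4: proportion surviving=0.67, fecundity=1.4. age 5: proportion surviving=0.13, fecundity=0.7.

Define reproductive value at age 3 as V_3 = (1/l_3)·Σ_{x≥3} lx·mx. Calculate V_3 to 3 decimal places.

2.506

lx·mx for x ≥ 3: 1.302, 0.938, 0.091 → sum = 2.331
V_3 = 2.331 / l_3 = 2.331 / 0.93 = 2.506452… → 2.506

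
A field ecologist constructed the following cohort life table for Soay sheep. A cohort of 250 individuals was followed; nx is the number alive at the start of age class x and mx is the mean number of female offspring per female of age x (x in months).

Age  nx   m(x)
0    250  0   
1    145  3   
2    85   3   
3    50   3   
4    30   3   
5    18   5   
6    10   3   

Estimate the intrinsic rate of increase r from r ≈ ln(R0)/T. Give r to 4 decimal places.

0.6318

lx = nx/n0 = nx/250: 1, 0.58, 0.34, 0.2, 0.12, 0.072, 0.04
R0 = Σ lx·mx = 0 + 1.74 + 1.02 + 0.6 + 0.36 + 0.36 + 0.12 = 4.2
Σ x·lx·mx = 9.54; T = 9.54/4.2 = 2.27143…
r ≈ ln(R0)/T = ln(4.2)/2.27143… = 0.631798… → 0.6318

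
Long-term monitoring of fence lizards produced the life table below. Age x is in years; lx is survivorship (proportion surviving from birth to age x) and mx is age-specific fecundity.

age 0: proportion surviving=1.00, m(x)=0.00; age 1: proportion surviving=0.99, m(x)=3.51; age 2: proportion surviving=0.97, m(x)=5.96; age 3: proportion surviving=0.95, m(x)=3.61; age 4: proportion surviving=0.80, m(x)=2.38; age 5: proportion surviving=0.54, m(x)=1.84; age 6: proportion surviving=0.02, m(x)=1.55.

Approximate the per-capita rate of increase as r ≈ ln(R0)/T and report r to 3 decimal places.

R0 = Σ lx·mx = 0 + 3.4749 + 5.7812 + 3.4295 + 1.904 + 0.9936 + 0.031 = 15.6142
Σ x·lx·mx = 38.0958; T = 38.0958/15.6142 = 2.43982…
r ≈ ln(R0)/T = ln(15.6142)/2.43982… = 1.12639… → 1.126

1.126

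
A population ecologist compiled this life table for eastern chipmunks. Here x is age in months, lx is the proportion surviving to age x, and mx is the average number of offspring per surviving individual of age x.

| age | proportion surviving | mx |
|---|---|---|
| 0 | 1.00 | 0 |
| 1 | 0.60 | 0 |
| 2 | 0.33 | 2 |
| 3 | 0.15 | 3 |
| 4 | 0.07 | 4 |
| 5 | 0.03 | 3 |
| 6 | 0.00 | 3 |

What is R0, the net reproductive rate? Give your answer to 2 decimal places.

lx·mx by age: 0, 0, 0.66, 0.45, 0.28, 0.09, 0
R0 = Σ lx·mx = 1.48 → 1.48

1.48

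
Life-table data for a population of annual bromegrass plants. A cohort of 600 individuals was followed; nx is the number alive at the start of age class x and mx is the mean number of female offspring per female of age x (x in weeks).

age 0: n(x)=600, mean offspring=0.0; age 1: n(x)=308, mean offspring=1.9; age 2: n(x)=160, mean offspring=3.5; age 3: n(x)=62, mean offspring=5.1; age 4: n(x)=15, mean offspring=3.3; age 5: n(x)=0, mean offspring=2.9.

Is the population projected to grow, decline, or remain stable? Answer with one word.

lx = nx/n0 = nx/600: 1, 0.51333…, 0.26667…, 0.10333…, 0.025, 0
R0 = Σ lx·mx = 0 + 0.975333… + 0.933333… + 0.527… + 0.0825 + 0 = 2.518167…
R0 > 1, so the population is growing.

growing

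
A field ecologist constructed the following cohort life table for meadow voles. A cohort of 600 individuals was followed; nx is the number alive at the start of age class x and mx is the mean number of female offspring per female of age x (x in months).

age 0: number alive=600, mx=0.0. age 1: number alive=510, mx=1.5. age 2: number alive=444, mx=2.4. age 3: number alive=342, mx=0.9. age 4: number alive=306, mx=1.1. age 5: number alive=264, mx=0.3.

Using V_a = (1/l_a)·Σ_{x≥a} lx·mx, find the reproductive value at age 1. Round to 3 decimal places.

lx = nx/n0 = nx/600: 1, 0.85, 0.74, 0.57, 0.51, 0.44
lx·mx for x ≥ 1: 1.275, 1.776, 0.513, 0.561, 0.132 → sum = 4.257
V_1 = 4.257 / l_1 = 4.257 / 0.85 = 5.008235… → 5.008

5.008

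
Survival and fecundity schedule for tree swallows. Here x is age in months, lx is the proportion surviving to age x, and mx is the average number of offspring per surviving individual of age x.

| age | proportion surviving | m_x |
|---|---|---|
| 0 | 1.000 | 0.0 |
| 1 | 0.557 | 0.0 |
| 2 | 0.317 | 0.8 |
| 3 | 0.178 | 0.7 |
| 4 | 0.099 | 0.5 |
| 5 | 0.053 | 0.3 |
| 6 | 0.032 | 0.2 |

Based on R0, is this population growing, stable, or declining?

declining

R0 = Σ lx·mx = 0 + 0 + 0.2536 + 0.1246 + 0.0495 + 0.0159 + 0.0064 = 0.45
R0 < 1, so the population is declining.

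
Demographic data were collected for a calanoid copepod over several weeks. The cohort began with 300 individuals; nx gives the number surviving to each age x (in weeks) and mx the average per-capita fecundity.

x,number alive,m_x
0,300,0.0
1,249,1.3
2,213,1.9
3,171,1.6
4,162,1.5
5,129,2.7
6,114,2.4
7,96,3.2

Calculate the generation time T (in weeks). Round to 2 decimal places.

3.89

lx = nx/n0 = nx/300: 1, 0.83, 0.71, 0.57, 0.54, 0.43, 0.38, 0.32
lx·mx: 0, 1.079, 1.349, 0.912, 0.81, 1.161, 0.912, 1.024 → R0 = 7.247
x·lx·mx: 0, 1.079, 2.698, 2.736, 3.24, 5.805, 5.472, 7.168 → Σ = 28.198
T = 28.198 / 7.247 = 3.890989… → 3.89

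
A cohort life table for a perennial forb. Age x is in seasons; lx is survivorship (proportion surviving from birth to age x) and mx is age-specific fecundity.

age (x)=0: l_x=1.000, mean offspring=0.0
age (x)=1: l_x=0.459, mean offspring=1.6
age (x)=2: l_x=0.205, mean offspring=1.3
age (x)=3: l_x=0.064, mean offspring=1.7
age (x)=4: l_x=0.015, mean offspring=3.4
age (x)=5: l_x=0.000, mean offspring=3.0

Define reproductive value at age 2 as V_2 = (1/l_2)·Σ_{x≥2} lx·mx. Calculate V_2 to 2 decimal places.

lx·mx for x ≥ 2: 0.2665, 0.1088, 0.051, 0 → sum = 0.4263
V_2 = 0.4263 / l_2 = 0.4263 / 0.205 = 2.079512… → 2.08

2.08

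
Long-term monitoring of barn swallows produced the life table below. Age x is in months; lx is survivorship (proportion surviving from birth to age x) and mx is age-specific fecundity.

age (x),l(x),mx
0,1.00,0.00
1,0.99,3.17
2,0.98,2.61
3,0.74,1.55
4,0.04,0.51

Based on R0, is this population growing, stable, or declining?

R0 = Σ lx·mx = 0 + 3.1383 + 2.5578 + 1.147 + 0.0204 = 6.8635
R0 > 1, so the population is growing.

growing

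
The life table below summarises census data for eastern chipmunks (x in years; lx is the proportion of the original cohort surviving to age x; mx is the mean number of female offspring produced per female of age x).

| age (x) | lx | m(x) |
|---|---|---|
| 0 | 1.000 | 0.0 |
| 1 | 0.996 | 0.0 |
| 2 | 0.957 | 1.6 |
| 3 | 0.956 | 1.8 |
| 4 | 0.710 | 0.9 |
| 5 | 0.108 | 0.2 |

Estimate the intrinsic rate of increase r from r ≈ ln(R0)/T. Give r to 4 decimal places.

0.4902

R0 = Σ lx·mx = 0 + 0 + 1.5312 + 1.7208 + 0.639 + 0.0216 = 3.9126
Σ x·lx·mx = 10.8888; T = 10.8888/3.9126 = 2.78301…
r ≈ ln(R0)/T = ln(3.9126)/2.78301… = 0.49019… → 0.4902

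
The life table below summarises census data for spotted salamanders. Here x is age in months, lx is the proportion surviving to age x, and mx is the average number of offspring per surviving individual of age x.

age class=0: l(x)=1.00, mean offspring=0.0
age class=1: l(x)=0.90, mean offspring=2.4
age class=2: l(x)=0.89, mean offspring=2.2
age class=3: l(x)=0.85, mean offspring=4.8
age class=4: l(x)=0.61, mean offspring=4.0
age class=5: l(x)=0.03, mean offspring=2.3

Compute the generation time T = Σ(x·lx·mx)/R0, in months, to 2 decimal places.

2.65

lx·mx: 0, 2.16, 1.958, 4.08, 2.44, 0.069 → R0 = 10.707
x·lx·mx: 0, 2.16, 3.916, 12.24, 9.76, 0.345 → Σ = 28.421
T = 28.421 / 10.707 = 2.654432… → 2.65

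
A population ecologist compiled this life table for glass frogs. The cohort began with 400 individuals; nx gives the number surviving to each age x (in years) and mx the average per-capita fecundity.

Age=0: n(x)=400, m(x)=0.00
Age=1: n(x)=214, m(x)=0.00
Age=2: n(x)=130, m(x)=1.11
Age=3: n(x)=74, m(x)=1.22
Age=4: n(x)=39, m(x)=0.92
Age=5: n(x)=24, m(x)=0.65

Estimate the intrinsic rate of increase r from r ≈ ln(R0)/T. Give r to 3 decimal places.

lx = nx/n0 = nx/400: 1, 0.535, 0.325, 0.185, 0.0975, 0.06
R0 = Σ lx·mx = 0 + 0 + 0.36075 + 0.2257 + 0.0897… + 0.039 = 0.71515
Σ x·lx·mx = 1.9524; T = 1.9524/0.71515 = 2.73006…
r ≈ ln(R0)/T = ln(0.71515)/2.73006… = -0.1228… → -0.123

-0.123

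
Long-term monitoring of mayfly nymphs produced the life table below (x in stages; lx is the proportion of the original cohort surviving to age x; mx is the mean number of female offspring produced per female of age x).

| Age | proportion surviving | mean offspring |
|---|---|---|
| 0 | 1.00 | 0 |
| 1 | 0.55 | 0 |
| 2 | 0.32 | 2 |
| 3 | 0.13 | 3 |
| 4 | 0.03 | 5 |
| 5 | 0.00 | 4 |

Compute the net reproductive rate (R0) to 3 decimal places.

lx·mx by age: 0, 0, 0.64, 0.39, 0.15, 0
R0 = Σ lx·mx = 1.18 → 1.180

1.180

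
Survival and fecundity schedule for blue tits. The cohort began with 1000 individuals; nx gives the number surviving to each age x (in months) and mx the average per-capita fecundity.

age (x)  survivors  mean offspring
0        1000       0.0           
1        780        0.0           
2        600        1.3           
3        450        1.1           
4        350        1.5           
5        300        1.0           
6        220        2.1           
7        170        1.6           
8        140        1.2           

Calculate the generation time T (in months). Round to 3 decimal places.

4.219

lx = nx/n0 = nx/1000: 1, 0.78, 0.6, 0.45, 0.35, 0.3, 0.22, 0.17, 0.14
lx·mx: 0, 0, 0.78, 0.495, 0.525, 0.3, 0.462, 0.272, 0.168 → R0 = 3.002
x·lx·mx: 0, 0, 1.56, 1.485, 2.1, 1.5, 2.772, 1.904, 1.344 → Σ = 12.665
T = 12.665 / 3.002 = 4.218854… → 4.219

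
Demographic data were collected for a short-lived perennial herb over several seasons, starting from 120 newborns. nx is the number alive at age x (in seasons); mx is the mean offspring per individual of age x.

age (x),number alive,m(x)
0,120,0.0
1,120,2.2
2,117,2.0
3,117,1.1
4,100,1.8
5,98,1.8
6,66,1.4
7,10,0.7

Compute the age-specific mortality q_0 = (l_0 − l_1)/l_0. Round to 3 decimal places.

0.000

lx = nx/n0 = nx/120: 1, 1, 0.975, 0.975, 0.83333…, 0.81667…, 0.55, 0.08333…
q_0 = (l_0 − l_1) / l_0 = (1 − 1) / 1
     = 0 / 1 = 0 → 0.000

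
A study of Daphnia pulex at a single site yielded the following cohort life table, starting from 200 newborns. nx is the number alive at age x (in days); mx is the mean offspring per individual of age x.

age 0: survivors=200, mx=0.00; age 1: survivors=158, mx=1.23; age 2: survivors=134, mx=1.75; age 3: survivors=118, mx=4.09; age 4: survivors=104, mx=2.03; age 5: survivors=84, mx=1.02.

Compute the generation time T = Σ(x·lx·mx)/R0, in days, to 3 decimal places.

lx = nx/n0 = nx/200: 1, 0.79, 0.67, 0.59, 0.52, 0.42
lx·mx: 0, 0.9717, 1.1725, 2.4131, 1.0556, 0.4284 → R0 = 6.0413
x·lx·mx: 0, 0.9717, 2.345, 7.2393, 4.2224, 2.142 → Σ = 16.9204
T = 16.9204 / 6.0413 = 2.800788… → 2.801

2.801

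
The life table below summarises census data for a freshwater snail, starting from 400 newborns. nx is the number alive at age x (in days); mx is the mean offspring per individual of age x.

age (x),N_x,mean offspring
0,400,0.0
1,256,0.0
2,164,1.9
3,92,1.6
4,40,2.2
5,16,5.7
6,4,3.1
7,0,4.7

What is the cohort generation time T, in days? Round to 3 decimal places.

lx = nx/n0 = nx/400: 1, 0.64, 0.41, 0.23, 0.1, 0.04, 0.01, 0
lx·mx: 0, 0, 0.779, 0.368, 0.22, 0.228, 0.031, 0 → R0 = 1.626
x·lx·mx: 0, 0, 1.558, 1.104, 0.88, 1.14, 0.186, 0 → Σ = 4.868
T = 4.868 / 1.626 = 2.99385… → 2.994

2.994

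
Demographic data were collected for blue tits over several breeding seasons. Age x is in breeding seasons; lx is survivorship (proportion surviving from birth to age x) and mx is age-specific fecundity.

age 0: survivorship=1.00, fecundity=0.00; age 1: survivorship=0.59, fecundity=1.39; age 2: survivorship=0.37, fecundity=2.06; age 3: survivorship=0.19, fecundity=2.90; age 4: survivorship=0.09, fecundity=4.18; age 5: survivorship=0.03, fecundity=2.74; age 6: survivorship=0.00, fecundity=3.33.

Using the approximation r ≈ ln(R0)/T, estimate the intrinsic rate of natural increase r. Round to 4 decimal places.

R0 = Σ lx·mx = 0 + 0.8201 + 0.7622 + 0.551 + 0.3762 + 0.0822 + 0 = 2.5917
Σ x·lx·mx = 5.9133; T = 5.9133/2.5917 = 2.28163…
r ≈ ln(R0)/T = ln(2.5917)/2.28163… = 0.417383… → 0.4174

0.4174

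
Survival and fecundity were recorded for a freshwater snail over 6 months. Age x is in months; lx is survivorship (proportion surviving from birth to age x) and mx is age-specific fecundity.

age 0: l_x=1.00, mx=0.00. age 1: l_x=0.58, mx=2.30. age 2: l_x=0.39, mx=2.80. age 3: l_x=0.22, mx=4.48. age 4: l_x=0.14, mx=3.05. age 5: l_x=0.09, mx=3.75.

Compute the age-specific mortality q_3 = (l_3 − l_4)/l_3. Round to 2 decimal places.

q_3 = (l_3 − l_4) / l_3 = (0.22 − 0.14) / 0.22
     = 0.08 / 0.22 = 0.363636… → 0.36

0.36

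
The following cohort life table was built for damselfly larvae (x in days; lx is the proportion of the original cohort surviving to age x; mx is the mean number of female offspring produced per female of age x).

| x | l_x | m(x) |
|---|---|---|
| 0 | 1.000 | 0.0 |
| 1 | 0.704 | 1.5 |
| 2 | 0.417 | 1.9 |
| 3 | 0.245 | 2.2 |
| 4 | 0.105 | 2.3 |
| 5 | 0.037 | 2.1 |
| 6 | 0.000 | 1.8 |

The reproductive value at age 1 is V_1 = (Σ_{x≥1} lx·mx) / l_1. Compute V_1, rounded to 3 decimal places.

lx·mx for x ≥ 1: 1.056, 0.7923, 0.539, 0.2415, 0.0777, 0 → sum = 2.7065
V_1 = 2.7065 / l_1 = 2.7065 / 0.704 = 3.84446… → 3.844

3.844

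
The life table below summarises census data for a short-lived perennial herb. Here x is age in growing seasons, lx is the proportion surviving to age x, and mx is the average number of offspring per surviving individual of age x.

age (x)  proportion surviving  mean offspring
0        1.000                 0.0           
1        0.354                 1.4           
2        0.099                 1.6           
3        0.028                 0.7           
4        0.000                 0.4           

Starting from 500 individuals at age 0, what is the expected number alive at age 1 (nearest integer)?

Expected survivors = N0 · l_1 = 500 × 0.354 = 177 → 177

177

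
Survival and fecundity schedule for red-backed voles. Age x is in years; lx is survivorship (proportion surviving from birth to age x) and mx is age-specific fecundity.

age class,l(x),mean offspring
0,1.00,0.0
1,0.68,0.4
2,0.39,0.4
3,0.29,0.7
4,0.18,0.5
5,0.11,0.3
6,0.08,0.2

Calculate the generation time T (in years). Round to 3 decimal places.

lx·mx: 0, 0.272, 0.156, 0.203, 0.09, 0.033, 0.016 → R0 = 0.77
x·lx·mx: 0, 0.272, 0.312, 0.609, 0.36, 0.165, 0.096 → Σ = 1.814
T = 1.814 / 0.77 = 2.355844… → 2.356

2.356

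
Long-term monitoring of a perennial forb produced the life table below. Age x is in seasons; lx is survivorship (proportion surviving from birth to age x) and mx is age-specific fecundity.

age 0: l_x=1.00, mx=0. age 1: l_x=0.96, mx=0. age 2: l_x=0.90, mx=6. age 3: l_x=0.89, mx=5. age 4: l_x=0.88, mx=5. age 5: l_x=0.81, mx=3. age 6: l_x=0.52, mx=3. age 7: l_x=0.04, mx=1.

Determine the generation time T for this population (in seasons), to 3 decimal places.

3.476

lx·mx: 0, 0, 5.4, 4.45, 4.4, 2.43, 1.56, 0.04 → R0 = 18.28
x·lx·mx: 0, 0, 10.8, 13.35, 17.6, 12.15, 9.36, 0.28 → Σ = 63.54
T = 63.54 / 18.28 = 3.47593… → 3.476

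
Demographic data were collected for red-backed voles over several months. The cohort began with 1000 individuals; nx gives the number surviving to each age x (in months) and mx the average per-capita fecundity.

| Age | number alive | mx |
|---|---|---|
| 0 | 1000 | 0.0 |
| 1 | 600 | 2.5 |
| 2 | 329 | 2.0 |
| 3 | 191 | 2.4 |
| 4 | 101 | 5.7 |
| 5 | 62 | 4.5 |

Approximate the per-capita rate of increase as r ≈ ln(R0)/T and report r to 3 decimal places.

0.548

lx = nx/n0 = nx/1000: 1, 0.6, 0.329, 0.191, 0.101, 0.062
R0 = Σ lx·mx = 0 + 1.5 + 0.658 + 0.4584 + 0.5757 + 0.279 = 3.4711
Σ x·lx·mx = 7.889; T = 7.889/3.4711 = 2.27277…
r ≈ ln(R0)/T = ln(3.4711)/2.27277… = 0.54756… → 0.548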